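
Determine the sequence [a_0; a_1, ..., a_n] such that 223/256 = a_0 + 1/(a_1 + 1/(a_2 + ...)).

[0; 1, 6, 1, 3, 8]

Run the Euclidean algorithm on 223 and 256; the successive quotients are the partial quotients a_0, a_1, ... (each step inverts the fractional part left over by the previous one):
  223 = 0*256 + 223, so a_0 = 0.
  256 = 1*223 + 33, so a_1 = 1.
  223 = 6*33 + 25, so a_2 = 6.
  33 = 1*25 + 8, so a_3 = 1.
  25 = 3*8 + 1, so a_4 = 3.
  8 = 8*1 + 0, so a_5 = 8.
The remainder reaches 0 after 6 divisions, so the expansion has 6 partial quotients, read off in order.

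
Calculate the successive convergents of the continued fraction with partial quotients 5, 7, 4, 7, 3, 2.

Using the convergent recurrence p_i = a_i*p_{i-1} + p_{i-2}, q_i = a_i*q_{i-1} + q_{i-2} with p_{-2}=0, p_{-1}=1, q_{-2}=1, q_{-1}=0:
  i=0: a_0=5, p_0 = 5*1 + 0 = 5, q_0 = 5*0 + 1 = 1.
  i=1: a_1=7, p_1 = 7*5 + 1 = 36, q_1 = 7*1 + 0 = 7.
  i=2: a_2=4, p_2 = 4*36 + 5 = 149, q_2 = 4*7 + 1 = 29.
  i=3: a_3=7, p_3 = 7*149 + 36 = 1079, q_3 = 7*29 + 7 = 210.
  i=4: a_4=3, p_4 = 3*1079 + 149 = 3386, q_4 = 3*210 + 29 = 659.
  i=5: a_5=2, p_5 = 2*3386 + 1079 = 7851, q_5 = 2*659 + 210 = 1528.

5/1, 36/7, 149/29, 1079/210, 3386/659, 7851/1528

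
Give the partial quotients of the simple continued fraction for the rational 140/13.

[10; 1, 3, 3]

Run the Euclidean algorithm on 140 and 13; the successive quotients are the partial quotients a_0, a_1, ... (each step inverts the fractional part left over by the previous one):
  140 = 10*13 + 10, so a_0 = 10.
  13 = 1*10 + 3, so a_1 = 1.
  10 = 3*3 + 1, so a_2 = 3.
  3 = 3*1 + 0, so a_3 = 3.
The remainder reaches 0 after 4 divisions, so the expansion has 4 partial quotients, read off in order.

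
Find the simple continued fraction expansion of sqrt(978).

[31; (3, 1, 1, 1, 30, 1, 1, 1, 3, 62)]

Write x_i = (sqrt(978) + m_i)/d_i with (m_0, d_0) = (0, 1). a_0 = floor(sqrt(978)) = 31, since 31^2 = 961 <= 978 < 1024 = 32^2.
Iterate m_{i+1} = d_i*a_i - m_i, d_{i+1} = (978 - m_{i+1}^2)/d_i, a_{i+1} = floor((a_0 + m_{i+1})/d_{i+1}):
  m_1 = 1*31 - 0 = 31, d_1 = (978 - 31^2)/1 = 17/1 = 17, a_1 = floor((31 + 31)/17) = 3.
  m_2 = 17*3 - 31 = 20, d_2 = (978 - 20^2)/17 = 578/17 = 34, a_2 = floor((31 + 20)/34) = 1.
  m_3 = 34*1 - 20 = 14, d_3 = (978 - 14^2)/34 = 782/34 = 23, a_3 = floor((31 + 14)/23) = 1.
  m_4 = 23*1 - 14 = 9, d_4 = (978 - 9^2)/23 = 897/23 = 39, a_4 = floor((31 + 9)/39) = 1.
  m_5 = 39*1 - 9 = 30, d_5 = (978 - 30^2)/39 = 78/39 = 2, a_5 = floor((31 + 30)/2) = 30.
  m_6 = 2*30 - 30 = 30, d_6 = (978 - 30^2)/2 = 78/2 = 39, a_6 = floor((31 + 30)/39) = 1.
  m_7 = 39*1 - 30 = 9, d_7 = (978 - 9^2)/39 = 897/39 = 23, a_7 = floor((31 + 9)/23) = 1.
  m_8 = 23*1 - 9 = 14, d_8 = (978 - 14^2)/23 = 782/23 = 34, a_8 = floor((31 + 14)/34) = 1.
  m_9 = 34*1 - 14 = 20, d_9 = (978 - 20^2)/34 = 578/34 = 17, a_9 = floor((31 + 20)/17) = 3.
  m_10 = 17*3 - 20 = 31, d_10 = (978 - 31^2)/17 = 17/17 = 1, a_10 = floor((31 + 31)/1) = 62.
  m_11 = 1*62 - 31 = 31, d_11 = (978 - 31^2)/1 = 17/1 = 17: (m_11, d_11) = (m_1, d_1) = (31, 17), so from here the quotients repeat a_1, ..., a_10; the period length is 10.
Hence the expansion of sqrt(978) is a_0 = 31 followed by the repeating block 3, 1, 1, 1, 30, 1, 1, 1, 3, 62 (period 10).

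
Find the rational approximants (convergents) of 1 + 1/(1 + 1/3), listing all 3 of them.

1/1, 2/1, 7/4

Using the convergent recurrence p_i = a_i*p_{i-1} + p_{i-2}, q_i = a_i*q_{i-1} + q_{i-2} with p_{-2}=0, p_{-1}=1, q_{-2}=1, q_{-1}=0:
  i=0: a_0=1, p_0 = 1*1 + 0 = 1, q_0 = 1*0 + 1 = 1.
  i=1: a_1=1, p_1 = 1*1 + 1 = 2, q_1 = 1*1 + 0 = 1.
  i=2: a_2=3, p_2 = 3*2 + 1 = 7, q_2 = 3*1 + 1 = 4.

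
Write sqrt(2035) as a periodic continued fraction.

Write x_i = (sqrt(2035) + m_i)/d_i with (m_0, d_0) = (0, 1). a_0 = floor(sqrt(2035)) = 45, since 45^2 = 2025 <= 2035 < 2116 = 46^2.
Iterate m_{i+1} = d_i*a_i - m_i, d_{i+1} = (2035 - m_{i+1}^2)/d_i, a_{i+1} = floor((a_0 + m_{i+1})/d_{i+1}):
  m_1 = 1*45 - 0 = 45, d_1 = (2035 - 45^2)/1 = 10/1 = 10, a_1 = floor((45 + 45)/10) = 9.
  m_2 = 10*9 - 45 = 45, d_2 = (2035 - 45^2)/10 = 10/10 = 1, a_2 = floor((45 + 45)/1) = 90.
  m_3 = 1*90 - 45 = 45, d_3 = (2035 - 45^2)/1 = 10/1 = 10: (m_3, d_3) = (m_1, d_1) = (45, 10), so from here the quotients repeat a_1, a_2; the period length is 2.
Hence the expansion of sqrt(2035) is a_0 = 45 followed by the repeating block 9, 90 (period 2).

[45; (9, 90)]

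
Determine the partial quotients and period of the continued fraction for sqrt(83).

[9; (9, 18)]

Write x_i = (sqrt(83) + m_i)/d_i with (m_0, d_0) = (0, 1). a_0 = floor(sqrt(83)) = 9, since 9^2 = 81 <= 83 < 100 = 10^2.
Iterate m_{i+1} = d_i*a_i - m_i, d_{i+1} = (83 - m_{i+1}^2)/d_i, a_{i+1} = floor((a_0 + m_{i+1})/d_{i+1}):
  m_1 = 1*9 - 0 = 9, d_1 = (83 - 9^2)/1 = 2/1 = 2, a_1 = floor((9 + 9)/2) = 9.
  m_2 = 2*9 - 9 = 9, d_2 = (83 - 9^2)/2 = 2/2 = 1, a_2 = floor((9 + 9)/1) = 18.
  m_3 = 1*18 - 9 = 9, d_3 = (83 - 9^2)/1 = 2/1 = 2: (m_3, d_3) = (m_1, d_1) = (9, 2), so from here the quotients repeat a_1, a_2; the period length is 2.
Hence the expansion of sqrt(83) is a_0 = 9 followed by the repeating block 9, 18 (period 2).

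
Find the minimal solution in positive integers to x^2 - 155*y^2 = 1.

(x, y) = (249, 20)

First expand sqrt(155) as a continued fraction. With x_i = (sqrt(155) + m_i)/d_i and (m_0, d_0) = (0, 1): a_0 = floor(sqrt(155)) = 12, since 12^2 = 144 <= 155 < 169 = 13^2.
Iterate m_{i+1} = d_i*a_i - m_i, d_{i+1} = (155 - m_{i+1}^2)/d_i, a_{i+1} = floor((a_0 + m_{i+1})/d_{i+1}):
  m_1 = 1*12 - 0 = 12, d_1 = (155 - 12^2)/1 = 11/1 = 11, a_1 = floor((12 + 12)/11) = 2.
  m_2 = 11*2 - 12 = 10, d_2 = (155 - 10^2)/11 = 55/11 = 5, a_2 = floor((12 + 10)/5) = 4.
  m_3 = 5*4 - 10 = 10, d_3 = (155 - 10^2)/5 = 55/5 = 11, a_3 = floor((12 + 10)/11) = 2.
  m_4 = 11*2 - 10 = 12, d_4 = (155 - 12^2)/11 = 11/11 = 1, a_4 = floor((12 + 12)/1) = 24.
  m_5 = 1*24 - 12 = 12, d_5 = (155 - 12^2)/1 = 11/1 = 11: (m_5, d_5) = (m_1, d_1) = (12, 11), so from here the quotients repeat a_1, ..., a_4; the period length is 4.
So sqrt(155) = [12; (2, 4, 2, 24)] with period length k = 4.
k is even, so the fundamental solution of x^2 - 155y^2 = 1 is (p_{k-1}, q_{k-1}) = (p_3, q_3); compute convergents through index 3.
Convergents (p_i = a_i*p_{i-1} + p_{i-2}, q_i = a_i*q_{i-1} + q_{i-2} with p_{-2}=0, p_{-1}=1, q_{-2}=1, q_{-1}=0):
  i=0: a_0=12, p_0 = 12*1 + 0 = 12, q_0 = 12*0 + 1 = 1.
  i=1: a_1=2, p_1 = 2*12 + 1 = 25, q_1 = 2*1 + 0 = 2.
  i=2: a_2=4, p_2 = 4*25 + 12 = 112, q_2 = 4*2 + 1 = 9.
  i=3: a_3=2, p_3 = 2*112 + 25 = 249, q_3 = 2*9 + 2 = 20.
Check: 249^2 - 155*20^2 = 62001 - 62000 = 1, so (x, y) = (249, 20) solves the equation, and by the theorem it is the least positive solution.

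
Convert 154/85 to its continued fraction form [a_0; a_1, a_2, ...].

Run the Euclidean algorithm on 154 and 85; the successive quotients are the partial quotients a_0, a_1, ... (each step inverts the fractional part left over by the previous one):
  154 = 1*85 + 69, so a_0 = 1.
  85 = 1*69 + 16, so a_1 = 1.
  69 = 4*16 + 5, so a_2 = 4.
  16 = 3*5 + 1, so a_3 = 3.
  5 = 5*1 + 0, so a_4 = 5.
The remainder reaches 0 after 5 divisions, so the expansion has 5 partial quotients, read off in order.

[1; 1, 4, 3, 5]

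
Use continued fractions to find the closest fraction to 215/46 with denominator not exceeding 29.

Expand x = 215/46 as a continued fraction with the Euclidean algorithm:
  215 = 4*46 + 31, so a_0 = 4.
  46 = 1*31 + 15, so a_1 = 1.
  31 = 2*15 + 1, so a_2 = 2.
  15 = 15*1 + 0, so a_3 = 15.
so x = [4; 1, 2, 15].
Convergents (p_i = a_i*p_{i-1} + p_{i-2}, q_i = a_i*q_{i-1} + q_{i-2} with p_{-2}=0, p_{-1}=1, q_{-2}=1, q_{-1}=0), until the denominator exceeds 29:
  i=0: a_0=4, p_0 = 4*1 + 0 = 4, q_0 = 4*0 + 1 = 1.
  i=1: a_1=1, p_1 = 1*4 + 1 = 5, q_1 = 1*1 + 0 = 1.
  i=2: a_2=2, p_2 = 2*5 + 4 = 14, q_2 = 2*1 + 1 = 3.
  i=3: a_3=15, p_3 = 15*14 + 5 = 215, q_3 = 15*3 + 1 = 46.
q_3 = 46 > 29, so the last convergent with denominator <= 29 is p_2/q_2 = 14/3.
The closest fraction with denominator <= 29 is either p_2/q_2 or the intermediate fraction (k*p_2 + p_1)/(k*q_2 + q_1) with the largest k >= 1 whose denominator stays <= 29; these approach x as k grows, and every other convergent or intermediate fraction in range is farther away.
Largest k: floor((29 - q_1)/q_2) = floor((29 - 1)/3) = 9.
That gives (9*14 + 5)/(9*3 + 1) = 131/28.
Compare the errors: |x - 14/3| = |215*3 - 14*46|/(46*3) = 1/138, and |x - 131/28| = |215*28 - 131*46|/(46*28) = 6/1288.
Cross-multiplying, 6*138 = 828 < 1288 = 1*1288, so 6/1288 is smaller: the intermediate fraction 131/28 is closer to x than 14/3.

131/28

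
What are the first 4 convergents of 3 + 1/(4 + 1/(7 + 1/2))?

3/1, 13/4, 94/29, 201/62

Using the convergent recurrence p_i = a_i*p_{i-1} + p_{i-2}, q_i = a_i*q_{i-1} + q_{i-2} with p_{-2}=0, p_{-1}=1, q_{-2}=1, q_{-1}=0:
  i=0: a_0=3, p_0 = 3*1 + 0 = 3, q_0 = 3*0 + 1 = 1.
  i=1: a_1=4, p_1 = 4*3 + 1 = 13, q_1 = 4*1 + 0 = 4.
  i=2: a_2=7, p_2 = 7*13 + 3 = 94, q_2 = 7*4 + 1 = 29.
  i=3: a_3=2, p_3 = 2*94 + 13 = 201, q_3 = 2*29 + 4 = 62.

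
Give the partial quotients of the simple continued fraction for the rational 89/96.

Run the Euclidean algorithm on 89 and 96; the successive quotients are the partial quotients a_0, a_1, ... (each step inverts the fractional part left over by the previous one):
  89 = 0*96 + 89, so a_0 = 0.
  96 = 1*89 + 7, so a_1 = 1.
  89 = 12*7 + 5, so a_2 = 12.
  7 = 1*5 + 2, so a_3 = 1.
  5 = 2*2 + 1, so a_4 = 2.
  2 = 2*1 + 0, so a_5 = 2.
The remainder reaches 0 after 6 divisions, so the expansion has 6 partial quotients, read off in order.

[0; 1, 12, 1, 2, 2]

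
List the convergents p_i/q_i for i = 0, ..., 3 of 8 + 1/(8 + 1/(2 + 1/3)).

8/1, 65/8, 138/17, 479/59

Using the convergent recurrence p_i = a_i*p_{i-1} + p_{i-2}, q_i = a_i*q_{i-1} + q_{i-2} with p_{-2}=0, p_{-1}=1, q_{-2}=1, q_{-1}=0:
  i=0: a_0=8, p_0 = 8*1 + 0 = 8, q_0 = 8*0 + 1 = 1.
  i=1: a_1=8, p_1 = 8*8 + 1 = 65, q_1 = 8*1 + 0 = 8.
  i=2: a_2=2, p_2 = 2*65 + 8 = 138, q_2 = 2*8 + 1 = 17.
  i=3: a_3=3, p_3 = 3*138 + 65 = 479, q_3 = 3*17 + 8 = 59.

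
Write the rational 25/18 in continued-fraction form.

Run the Euclidean algorithm on 25 and 18; the successive quotients are the partial quotients a_0, a_1, ... (each step inverts the fractional part left over by the previous one):
  25 = 1*18 + 7, so a_0 = 1.
  18 = 2*7 + 4, so a_1 = 2.
  7 = 1*4 + 3, so a_2 = 1.
  4 = 1*3 + 1, so a_3 = 1.
  3 = 3*1 + 0, so a_4 = 3.
The remainder reaches 0 after 5 divisions, so the expansion has 5 partial quotients, read off in order.

[1; 2, 1, 1, 3]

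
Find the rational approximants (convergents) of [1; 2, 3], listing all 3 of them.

Using the convergent recurrence p_i = a_i*p_{i-1} + p_{i-2}, q_i = a_i*q_{i-1} + q_{i-2} with p_{-2}=0, p_{-1}=1, q_{-2}=1, q_{-1}=0:
  i=0: a_0=1, p_0 = 1*1 + 0 = 1, q_0 = 1*0 + 1 = 1.
  i=1: a_1=2, p_1 = 2*1 + 1 = 3, q_1 = 2*1 + 0 = 2.
  i=2: a_2=3, p_2 = 3*3 + 1 = 10, q_2 = 3*2 + 1 = 7.

1/1, 3/2, 10/7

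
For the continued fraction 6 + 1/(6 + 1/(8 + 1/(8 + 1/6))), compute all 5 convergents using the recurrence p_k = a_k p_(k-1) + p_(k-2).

6/1, 37/6, 302/49, 2453/398, 15020/2437

Using the convergent recurrence p_i = a_i*p_{i-1} + p_{i-2}, q_i = a_i*q_{i-1} + q_{i-2} with p_{-2}=0, p_{-1}=1, q_{-2}=1, q_{-1}=0:
  i=0: a_0=6, p_0 = 6*1 + 0 = 6, q_0 = 6*0 + 1 = 1.
  i=1: a_1=6, p_1 = 6*6 + 1 = 37, q_1 = 6*1 + 0 = 6.
  i=2: a_2=8, p_2 = 8*37 + 6 = 302, q_2 = 8*6 + 1 = 49.
  i=3: a_3=8, p_3 = 8*302 + 37 = 2453, q_3 = 8*49 + 6 = 398.
  i=4: a_4=6, p_4 = 6*2453 + 302 = 15020, q_4 = 6*398 + 49 = 2437.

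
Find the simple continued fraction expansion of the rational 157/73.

[2; 6, 1, 1, 1, 3]

Run the Euclidean algorithm on 157 and 73; the successive quotients are the partial quotients a_0, a_1, ... (each step inverts the fractional part left over by the previous one):
  157 = 2*73 + 11, so a_0 = 2.
  73 = 6*11 + 7, so a_1 = 6.
  11 = 1*7 + 4, so a_2 = 1.
  7 = 1*4 + 3, so a_3 = 1.
  4 = 1*3 + 1, so a_4 = 1.
  3 = 3*1 + 0, so a_5 = 3.
The remainder reaches 0 after 6 divisions, so the expansion has 6 partial quotients, read off in order.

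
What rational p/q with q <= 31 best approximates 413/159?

13/5

Expand x = 413/159 as a continued fraction with the Euclidean algorithm:
  413 = 2*159 + 95, so a_0 = 2.
  159 = 1*95 + 64, so a_1 = 1.
  95 = 1*64 + 31, so a_2 = 1.
  64 = 2*31 + 2, so a_3 = 2.
  31 = 15*2 + 1, so a_4 = 15.
  2 = 2*1 + 0, so a_5 = 2.
so x = [2; 1, 1, 2, 15, 2].
Convergents (p_i = a_i*p_{i-1} + p_{i-2}, q_i = a_i*q_{i-1} + q_{i-2} with p_{-2}=0, p_{-1}=1, q_{-2}=1, q_{-1}=0), until the denominator exceeds 31:
  i=0: a_0=2, p_0 = 2*1 + 0 = 2, q_0 = 2*0 + 1 = 1.
  i=1: a_1=1, p_1 = 1*2 + 1 = 3, q_1 = 1*1 + 0 = 1.
  i=2: a_2=1, p_2 = 1*3 + 2 = 5, q_2 = 1*1 + 1 = 2.
  i=3: a_3=2, p_3 = 2*5 + 3 = 13, q_3 = 2*2 + 1 = 5.
  i=4: a_4=15, p_4 = 15*13 + 5 = 200, q_4 = 15*5 + 2 = 77.
q_4 = 77 > 31, so the last convergent with denominator <= 31 is p_3/q_3 = 13/5.
The closest fraction with denominator <= 31 is either p_3/q_3 or the intermediate fraction (k*p_3 + p_2)/(k*q_3 + q_2) with the largest k >= 1 whose denominator stays <= 31; these approach x as k grows, and every other convergent or intermediate fraction in range is farther away.
Largest k: floor((31 - q_2)/q_3) = floor((31 - 2)/5) = 5.
That gives (5*13 + 5)/(5*5 + 2) = 70/27.
Compare the errors: |x - 13/5| = |413*5 - 13*159|/(159*5) = 2/795, and |x - 70/27| = |413*27 - 70*159|/(159*27) = 21/4293.
Cross-multiplying, 2*4293 = 8586 < 16695 = 21*795, so 2/795 is smaller: the convergent 13/5 is closer to x than 70/27.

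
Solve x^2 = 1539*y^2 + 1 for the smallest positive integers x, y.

First expand sqrt(1539) as a continued fraction. With x_i = (sqrt(1539) + m_i)/d_i and (m_0, d_0) = (0, 1): a_0 = floor(sqrt(1539)) = 39, since 39^2 = 1521 <= 1539 < 1600 = 40^2.
Iterate m_{i+1} = d_i*a_i - m_i, d_{i+1} = (1539 - m_{i+1}^2)/d_i, a_{i+1} = floor((a_0 + m_{i+1})/d_{i+1}):
  m_1 = 1*39 - 0 = 39, d_1 = (1539 - 39^2)/1 = 18/1 = 18, a_1 = floor((39 + 39)/18) = 4.
  m_2 = 18*4 - 39 = 33, d_2 = (1539 - 33^2)/18 = 450/18 = 25, a_2 = floor((39 + 33)/25) = 2.
  m_3 = 25*2 - 33 = 17, d_3 = (1539 - 17^2)/25 = 1250/25 = 50, a_3 = floor((39 + 17)/50) = 1.
  m_4 = 50*1 - 17 = 33, d_4 = (1539 - 33^2)/50 = 450/50 = 9, a_4 = floor((39 + 33)/9) = 8.
  m_5 = 9*8 - 33 = 39, d_5 = (1539 - 39^2)/9 = 18/9 = 2, a_5 = floor((39 + 39)/2) = 39.
  m_6 = 2*39 - 39 = 39, d_6 = (1539 - 39^2)/2 = 18/2 = 9, a_6 = floor((39 + 39)/9) = 8.
  m_7 = 9*8 - 39 = 33, d_7 = (1539 - 33^2)/9 = 450/9 = 50, a_7 = floor((39 + 33)/50) = 1.
  m_8 = 50*1 - 33 = 17, d_8 = (1539 - 17^2)/50 = 1250/50 = 25, a_8 = floor((39 + 17)/25) = 2.
  m_9 = 25*2 - 17 = 33, d_9 = (1539 - 33^2)/25 = 450/25 = 18, a_9 = floor((39 + 33)/18) = 4.
  m_10 = 18*4 - 33 = 39, d_10 = (1539 - 39^2)/18 = 18/18 = 1, a_10 = floor((39 + 39)/1) = 78.
  m_11 = 1*78 - 39 = 39, d_11 = (1539 - 39^2)/1 = 18/1 = 18: (m_11, d_11) = (m_1, d_1) = (39, 18), so from here the quotients repeat a_1, ..., a_10; the period length is 10.
So sqrt(1539) = [39; (4, 2, 1, 8, 39, 8, 1, 2, 4, 78)] with period length k = 10.
k is even, so the fundamental solution of x^2 - 1539y^2 = 1 is (p_{k-1}, q_{k-1}) = (p_9, q_9); compute convergents through index 9.
Convergents (p_i = a_i*p_{i-1} + p_{i-2}, q_i = a_i*q_{i-1} + q_{i-2} with p_{-2}=0, p_{-1}=1, q_{-2}=1, q_{-1}=0):
  i=0: a_0=39, p_0 = 39*1 + 0 = 39, q_0 = 39*0 + 1 = 1.
  i=1: a_1=4, p_1 = 4*39 + 1 = 157, q_1 = 4*1 + 0 = 4.
  i=2: a_2=2, p_2 = 2*157 + 39 = 353, q_2 = 2*4 + 1 = 9.
  i=3: a_3=1, p_3 = 1*353 + 157 = 510, q_3 = 1*9 + 4 = 13.
  i=4: a_4=8, p_4 = 8*510 + 353 = 4433, q_4 = 8*13 + 9 = 113.
  i=5: a_5=39, p_5 = 39*4433 + 510 = 173397, q_5 = 39*113 + 13 = 4420.
  i=6: a_6=8, p_6 = 8*173397 + 4433 = 1391609, q_6 = 8*4420 + 113 = 35473.
  i=7: a_7=1, p_7 = 1*1391609 + 173397 = 1565006, q_7 = 1*35473 + 4420 = 39893.
  i=8: a_8=2, p_8 = 2*1565006 + 1391609 = 4521621, q_8 = 2*39893 + 35473 = 115259.
  i=9: a_9=4, p_9 = 4*4521621 + 1565006 = 19651490, q_9 = 4*115259 + 39893 = 500929.
Check: 19651490^2 - 1539*500929^2 = 386181059220100 - 386181059220099 = 1, so (x, y) = (19651490, 500929) solves the equation, and by the theorem it is the least positive solution.

(x, y) = (19651490, 500929)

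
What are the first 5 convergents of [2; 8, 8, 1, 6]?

Using the convergent recurrence p_i = a_i*p_{i-1} + p_{i-2}, q_i = a_i*q_{i-1} + q_{i-2} with p_{-2}=0, p_{-1}=1, q_{-2}=1, q_{-1}=0:
  i=0: a_0=2, p_0 = 2*1 + 0 = 2, q_0 = 2*0 + 1 = 1.
  i=1: a_1=8, p_1 = 8*2 + 1 = 17, q_1 = 8*1 + 0 = 8.
  i=2: a_2=8, p_2 = 8*17 + 2 = 138, q_2 = 8*8 + 1 = 65.
  i=3: a_3=1, p_3 = 1*138 + 17 = 155, q_3 = 1*65 + 8 = 73.
  i=4: a_4=6, p_4 = 6*155 + 138 = 1068, q_4 = 6*73 + 65 = 503.

2/1, 17/8, 138/65, 155/73, 1068/503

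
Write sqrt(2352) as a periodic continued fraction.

Write x_i = (sqrt(2352) + m_i)/d_i with (m_0, d_0) = (0, 1). a_0 = floor(sqrt(2352)) = 48, since 48^2 = 2304 <= 2352 < 2401 = 49^2.
Iterate m_{i+1} = d_i*a_i - m_i, d_{i+1} = (2352 - m_{i+1}^2)/d_i, a_{i+1} = floor((a_0 + m_{i+1})/d_{i+1}):
  m_1 = 1*48 - 0 = 48, d_1 = (2352 - 48^2)/1 = 48/1 = 48, a_1 = floor((48 + 48)/48) = 2.
  m_2 = 48*2 - 48 = 48, d_2 = (2352 - 48^2)/48 = 48/48 = 1, a_2 = floor((48 + 48)/1) = 96.
  m_3 = 1*96 - 48 = 48, d_3 = (2352 - 48^2)/1 = 48/1 = 48: (m_3, d_3) = (m_1, d_1) = (48, 48), so from here the quotients repeat a_1, a_2; the period length is 2.
Hence the expansion of sqrt(2352) is a_0 = 48 followed by the repeating block 2, 96 (period 2).

[48; (2, 96)]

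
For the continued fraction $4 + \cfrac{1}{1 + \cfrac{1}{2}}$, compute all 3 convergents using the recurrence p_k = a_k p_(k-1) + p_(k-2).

Using the convergent recurrence p_i = a_i*p_{i-1} + p_{i-2}, q_i = a_i*q_{i-1} + q_{i-2} with p_{-2}=0, p_{-1}=1, q_{-2}=1, q_{-1}=0:
  i=0: a_0=4, p_0 = 4*1 + 0 = 4, q_0 = 4*0 + 1 = 1.
  i=1: a_1=1, p_1 = 1*4 + 1 = 5, q_1 = 1*1 + 0 = 1.
  i=2: a_2=2, p_2 = 2*5 + 4 = 14, q_2 = 2*1 + 1 = 3.

4/1, 5/1, 14/3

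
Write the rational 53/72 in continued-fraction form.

Run the Euclidean algorithm on 53 and 72; the successive quotients are the partial quotients a_0, a_1, ... (each step inverts the fractional part left over by the previous one):
  53 = 0*72 + 53, so a_0 = 0.
  72 = 1*53 + 19, so a_1 = 1.
  53 = 2*19 + 15, so a_2 = 2.
  19 = 1*15 + 4, so a_3 = 1.
  15 = 3*4 + 3, so a_4 = 3.
  4 = 1*3 + 1, so a_5 = 1.
  3 = 3*1 + 0, so a_6 = 3.
The remainder reaches 0 after 7 divisions, so the expansion has 7 partial quotients, read off in order.

[0; 1, 2, 1, 3, 1, 3]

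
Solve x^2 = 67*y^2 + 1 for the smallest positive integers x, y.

(x, y) = (48842, 5967)

First expand sqrt(67) as a continued fraction. With x_i = (sqrt(67) + m_i)/d_i and (m_0, d_0) = (0, 1): a_0 = floor(sqrt(67)) = 8, since 8^2 = 64 <= 67 < 81 = 9^2.
Iterate m_{i+1} = d_i*a_i - m_i, d_{i+1} = (67 - m_{i+1}^2)/d_i, a_{i+1} = floor((a_0 + m_{i+1})/d_{i+1}):
  m_1 = 1*8 - 0 = 8, d_1 = (67 - 8^2)/1 = 3/1 = 3, a_1 = floor((8 + 8)/3) = 5.
  m_2 = 3*5 - 8 = 7, d_2 = (67 - 7^2)/3 = 18/3 = 6, a_2 = floor((8 + 7)/6) = 2.
  m_3 = 6*2 - 7 = 5, d_3 = (67 - 5^2)/6 = 42/6 = 7, a_3 = floor((8 + 5)/7) = 1.
  m_4 = 7*1 - 5 = 2, d_4 = (67 - 2^2)/7 = 63/7 = 9, a_4 = floor((8 + 2)/9) = 1.
  m_5 = 9*1 - 2 = 7, d_5 = (67 - 7^2)/9 = 18/9 = 2, a_5 = floor((8 + 7)/2) = 7.
  m_6 = 2*7 - 7 = 7, d_6 = (67 - 7^2)/2 = 18/2 = 9, a_6 = floor((8 + 7)/9) = 1.
  m_7 = 9*1 - 7 = 2, d_7 = (67 - 2^2)/9 = 63/9 = 7, a_7 = floor((8 + 2)/7) = 1.
  m_8 = 7*1 - 2 = 5, d_8 = (67 - 5^2)/7 = 42/7 = 6, a_8 = floor((8 + 5)/6) = 2.
  m_9 = 6*2 - 5 = 7, d_9 = (67 - 7^2)/6 = 18/6 = 3, a_9 = floor((8 + 7)/3) = 5.
  m_10 = 3*5 - 7 = 8, d_10 = (67 - 8^2)/3 = 3/3 = 1, a_10 = floor((8 + 8)/1) = 16.
  m_11 = 1*16 - 8 = 8, d_11 = (67 - 8^2)/1 = 3/1 = 3: (m_11, d_11) = (m_1, d_1) = (8, 3), so from here the quotients repeat a_1, ..., a_10; the period length is 10.
So sqrt(67) = [8; (5, 2, 1, 1, 7, 1, 1, 2, 5, 16)] with period length k = 10.
k is even, so the fundamental solution of x^2 - 67y^2 = 1 is (p_{k-1}, q_{k-1}) = (p_9, q_9); compute convergents through index 9.
Convergents (p_i = a_i*p_{i-1} + p_{i-2}, q_i = a_i*q_{i-1} + q_{i-2} with p_{-2}=0, p_{-1}=1, q_{-2}=1, q_{-1}=0):
  i=0: a_0=8, p_0 = 8*1 + 0 = 8, q_0 = 8*0 + 1 = 1.
  i=1: a_1=5, p_1 = 5*8 + 1 = 41, q_1 = 5*1 + 0 = 5.
  i=2: a_2=2, p_2 = 2*41 + 8 = 90, q_2 = 2*5 + 1 = 11.
  i=3: a_3=1, p_3 = 1*90 + 41 = 131, q_3 = 1*11 + 5 = 16.
  i=4: a_4=1, p_4 = 1*131 + 90 = 221, q_4 = 1*16 + 11 = 27.
  i=5: a_5=7, p_5 = 7*221 + 131 = 1678, q_5 = 7*27 + 16 = 205.
  i=6: a_6=1, p_6 = 1*1678 + 221 = 1899, q_6 = 1*205 + 27 = 232.
  i=7: a_7=1, p_7 = 1*1899 + 1678 = 3577, q_7 = 1*232 + 205 = 437.
  i=8: a_8=2, p_8 = 2*3577 + 1899 = 9053, q_8 = 2*437 + 232 = 1106.
  i=9: a_9=5, p_9 = 5*9053 + 3577 = 48842, q_9 = 5*1106 + 437 = 5967.
Check: 48842^2 - 67*5967^2 = 2385540964 - 2385540963 = 1, so (x, y) = (48842, 5967) solves the equation, and by the theorem it is the least positive solution.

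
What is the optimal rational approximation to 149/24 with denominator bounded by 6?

Expand x = 149/24 as a continued fraction with the Euclidean algorithm:
  149 = 6*24 + 5, so a_0 = 6.
  24 = 4*5 + 4, so a_1 = 4.
  5 = 1*4 + 1, so a_2 = 1.
  4 = 4*1 + 0, so a_3 = 4.
so x = [6; 4, 1, 4].
Convergents (p_i = a_i*p_{i-1} + p_{i-2}, q_i = a_i*q_{i-1} + q_{i-2} with p_{-2}=0, p_{-1}=1, q_{-2}=1, q_{-1}=0), until the denominator exceeds 6:
  i=0: a_0=6, p_0 = 6*1 + 0 = 6, q_0 = 6*0 + 1 = 1.
  i=1: a_1=4, p_1 = 4*6 + 1 = 25, q_1 = 4*1 + 0 = 4.
  i=2: a_2=1, p_2 = 1*25 + 6 = 31, q_2 = 1*4 + 1 = 5.
  i=3: a_3=4, p_3 = 4*31 + 25 = 149, q_3 = 4*5 + 4 = 24.
q_3 = 24 > 6, so the last convergent with denominator <= 6 is p_2/q_2 = 31/5.
The closest fraction with denominator <= 6 is either p_2/q_2 or the intermediate fraction (k*p_2 + p_1)/(k*q_2 + q_1) with the largest k >= 1 whose denominator stays <= 6; these approach x as k grows, and every other convergent or intermediate fraction in range is farther away.
Largest k: floor((6 - q_1)/q_2) = floor((6 - 4)/5) = 0.
Since k = 0, no intermediate fraction beyond p_2/q_2 has denominator <= 6, so the convergent 31/5 is the closest (its error is |149*5 - 31*24|/(24*5) = 1/120).

31/5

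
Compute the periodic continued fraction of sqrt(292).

[17; (11, 2, 1, 3, 8, 3, 1, 2, 11, 34)]

Write x_i = (sqrt(292) + m_i)/d_i with (m_0, d_0) = (0, 1). a_0 = floor(sqrt(292)) = 17, since 17^2 = 289 <= 292 < 324 = 18^2.
Iterate m_{i+1} = d_i*a_i - m_i, d_{i+1} = (292 - m_{i+1}^2)/d_i, a_{i+1} = floor((a_0 + m_{i+1})/d_{i+1}):
  m_1 = 1*17 - 0 = 17, d_1 = (292 - 17^2)/1 = 3/1 = 3, a_1 = floor((17 + 17)/3) = 11.
  m_2 = 3*11 - 17 = 16, d_2 = (292 - 16^2)/3 = 36/3 = 12, a_2 = floor((17 + 16)/12) = 2.
  m_3 = 12*2 - 16 = 8, d_3 = (292 - 8^2)/12 = 228/12 = 19, a_3 = floor((17 + 8)/19) = 1.
  m_4 = 19*1 - 8 = 11, d_4 = (292 - 11^2)/19 = 171/19 = 9, a_4 = floor((17 + 11)/9) = 3.
  m_5 = 9*3 - 11 = 16, d_5 = (292 - 16^2)/9 = 36/9 = 4, a_5 = floor((17 + 16)/4) = 8.
  m_6 = 4*8 - 16 = 16, d_6 = (292 - 16^2)/4 = 36/4 = 9, a_6 = floor((17 + 16)/9) = 3.
  m_7 = 9*3 - 16 = 11, d_7 = (292 - 11^2)/9 = 171/9 = 19, a_7 = floor((17 + 11)/19) = 1.
  m_8 = 19*1 - 11 = 8, d_8 = (292 - 8^2)/19 = 228/19 = 12, a_8 = floor((17 + 8)/12) = 2.
  m_9 = 12*2 - 8 = 16, d_9 = (292 - 16^2)/12 = 36/12 = 3, a_9 = floor((17 + 16)/3) = 11.
  m_10 = 3*11 - 16 = 17, d_10 = (292 - 17^2)/3 = 3/3 = 1, a_10 = floor((17 + 17)/1) = 34.
  m_11 = 1*34 - 17 = 17, d_11 = (292 - 17^2)/1 = 3/1 = 3: (m_11, d_11) = (m_1, d_1) = (17, 3), so from here the quotients repeat a_1, ..., a_10; the period length is 10.
Hence the expansion of sqrt(292) is a_0 = 17 followed by the repeating block 11, 2, 1, 3, 8, 3, 1, 2, 11, 34 (period 10).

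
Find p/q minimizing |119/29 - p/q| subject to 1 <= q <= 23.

Expand x = 119/29 as a continued fraction with the Euclidean algorithm:
  119 = 4*29 + 3, so a_0 = 4.
  29 = 9*3 + 2, so a_1 = 9.
  3 = 1*2 + 1, so a_2 = 1.
  2 = 2*1 + 0, so a_3 = 2.
so x = [4; 9, 1, 2].
Convergents (p_i = a_i*p_{i-1} + p_{i-2}, q_i = a_i*q_{i-1} + q_{i-2} with p_{-2}=0, p_{-1}=1, q_{-2}=1, q_{-1}=0), until the denominator exceeds 23:
  i=0: a_0=4, p_0 = 4*1 + 0 = 4, q_0 = 4*0 + 1 = 1.
  i=1: a_1=9, p_1 = 9*4 + 1 = 37, q_1 = 9*1 + 0 = 9.
  i=2: a_2=1, p_2 = 1*37 + 4 = 41, q_2 = 1*9 + 1 = 10.
  i=3: a_3=2, p_3 = 2*41 + 37 = 119, q_3 = 2*10 + 9 = 29.
q_3 = 29 > 23, so the last convergent with denominator <= 23 is p_2/q_2 = 41/10.
The closest fraction with denominator <= 23 is either p_2/q_2 or the intermediate fraction (k*p_2 + p_1)/(k*q_2 + q_1) with the largest k >= 1 whose denominator stays <= 23; these approach x as k grows, and every other convergent or intermediate fraction in range is farther away.
Largest k: floor((23 - q_1)/q_2) = floor((23 - 9)/10) = 1.
That gives (1*41 + 37)/(1*10 + 9) = 78/19.
Compare the errors: |x - 41/10| = |119*10 - 41*29|/(29*10) = 1/290, and |x - 78/19| = |119*19 - 78*29|/(29*19) = 1/551.
Cross-multiplying, 1*290 = 290 < 551 = 1*551, so 1/551 is smaller: the intermediate fraction 78/19 is closer to x than 41/10.

78/19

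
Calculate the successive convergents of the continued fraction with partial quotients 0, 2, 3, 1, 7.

0/1, 1/2, 3/7, 4/9, 31/70

Using the convergent recurrence p_i = a_i*p_{i-1} + p_{i-2}, q_i = a_i*q_{i-1} + q_{i-2} with p_{-2}=0, p_{-1}=1, q_{-2}=1, q_{-1}=0:
  i=0: a_0=0, p_0 = 0*1 + 0 = 0, q_0 = 0*0 + 1 = 1.
  i=1: a_1=2, p_1 = 2*0 + 1 = 1, q_1 = 2*1 + 0 = 2.
  i=2: a_2=3, p_2 = 3*1 + 0 = 3, q_2 = 3*2 + 1 = 7.
  i=3: a_3=1, p_3 = 1*3 + 1 = 4, q_3 = 1*7 + 2 = 9.
  i=4: a_4=7, p_4 = 7*4 + 3 = 31, q_4 = 7*9 + 7 = 70.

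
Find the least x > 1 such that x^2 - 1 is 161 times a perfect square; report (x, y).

(x, y) = (11775, 928)

First expand sqrt(161) as a continued fraction. With x_i = (sqrt(161) + m_i)/d_i and (m_0, d_0) = (0, 1): a_0 = floor(sqrt(161)) = 12, since 12^2 = 144 <= 161 < 169 = 13^2.
Iterate m_{i+1} = d_i*a_i - m_i, d_{i+1} = (161 - m_{i+1}^2)/d_i, a_{i+1} = floor((a_0 + m_{i+1})/d_{i+1}):
  m_1 = 1*12 - 0 = 12, d_1 = (161 - 12^2)/1 = 17/1 = 17, a_1 = floor((12 + 12)/17) = 1.
  m_2 = 17*1 - 12 = 5, d_2 = (161 - 5^2)/17 = 136/17 = 8, a_2 = floor((12 + 5)/8) = 2.
  m_3 = 8*2 - 5 = 11, d_3 = (161 - 11^2)/8 = 40/8 = 5, a_3 = floor((12 + 11)/5) = 4.
  m_4 = 5*4 - 11 = 9, d_4 = (161 - 9^2)/5 = 80/5 = 16, a_4 = floor((12 + 9)/16) = 1.
  m_5 = 16*1 - 9 = 7, d_5 = (161 - 7^2)/16 = 112/16 = 7, a_5 = floor((12 + 7)/7) = 2.
  m_6 = 7*2 - 7 = 7, d_6 = (161 - 7^2)/7 = 112/7 = 16, a_6 = floor((12 + 7)/16) = 1.
  m_7 = 16*1 - 7 = 9, d_7 = (161 - 9^2)/16 = 80/16 = 5, a_7 = floor((12 + 9)/5) = 4.
  m_8 = 5*4 - 9 = 11, d_8 = (161 - 11^2)/5 = 40/5 = 8, a_8 = floor((12 + 11)/8) = 2.
  m_9 = 8*2 - 11 = 5, d_9 = (161 - 5^2)/8 = 136/8 = 17, a_9 = floor((12 + 5)/17) = 1.
  m_10 = 17*1 - 5 = 12, d_10 = (161 - 12^2)/17 = 17/17 = 1, a_10 = floor((12 + 12)/1) = 24.
  m_11 = 1*24 - 12 = 12, d_11 = (161 - 12^2)/1 = 17/1 = 17: (m_11, d_11) = (m_1, d_1) = (12, 17), so from here the quotients repeat a_1, ..., a_10; the period length is 10.
So sqrt(161) = [12; (1, 2, 4, 1, 2, 1, 4, 2, 1, 24)] with period length k = 10.
k is even, so the fundamental solution of x^2 - 161y^2 = 1 is (p_{k-1}, q_{k-1}) = (p_9, q_9); compute convergents through index 9.
Convergents (p_i = a_i*p_{i-1} + p_{i-2}, q_i = a_i*q_{i-1} + q_{i-2} with p_{-2}=0, p_{-1}=1, q_{-2}=1, q_{-1}=0):
  i=0: a_0=12, p_0 = 12*1 + 0 = 12, q_0 = 12*0 + 1 = 1.
  i=1: a_1=1, p_1 = 1*12 + 1 = 13, q_1 = 1*1 + 0 = 1.
  i=2: a_2=2, p_2 = 2*13 + 12 = 38, q_2 = 2*1 + 1 = 3.
  i=3: a_3=4, p_3 = 4*38 + 13 = 165, q_3 = 4*3 + 1 = 13.
  i=4: a_4=1, p_4 = 1*165 + 38 = 203, q_4 = 1*13 + 3 = 16.
  i=5: a_5=2, p_5 = 2*203 + 165 = 571, q_5 = 2*16 + 13 = 45.
  i=6: a_6=1, p_6 = 1*571 + 203 = 774, q_6 = 1*45 + 16 = 61.
  i=7: a_7=4, p_7 = 4*774 + 571 = 3667, q_7 = 4*61 + 45 = 289.
  i=8: a_8=2, p_8 = 2*3667 + 774 = 8108, q_8 = 2*289 + 61 = 639.
  i=9: a_9=1, p_9 = 1*8108 + 3667 = 11775, q_9 = 1*639 + 289 = 928.
Check: 11775^2 - 161*928^2 = 138650625 - 138650624 = 1, so (x, y) = (11775, 928) solves the equation, and by the theorem it is the least positive solution.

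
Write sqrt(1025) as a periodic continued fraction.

[32; (64)]

Write x_i = (sqrt(1025) + m_i)/d_i with (m_0, d_0) = (0, 1). a_0 = floor(sqrt(1025)) = 32, since 32^2 = 1024 <= 1025 < 1089 = 33^2.
Iterate m_{i+1} = d_i*a_i - m_i, d_{i+1} = (1025 - m_{i+1}^2)/d_i, a_{i+1} = floor((a_0 + m_{i+1})/d_{i+1}):
  m_1 = 1*32 - 0 = 32, d_1 = (1025 - 32^2)/1 = 1/1 = 1, a_1 = floor((32 + 32)/1) = 64.
  m_2 = 1*64 - 32 = 32, d_2 = (1025 - 32^2)/1 = 1/1 = 1: (m_2, d_2) = (m_1, d_1) = (32, 1), so from here the quotient a_1 repeats; the period length is 1.
Hence the expansion of sqrt(1025) is a_0 = 32 followed by the repeating block 64 (period 1).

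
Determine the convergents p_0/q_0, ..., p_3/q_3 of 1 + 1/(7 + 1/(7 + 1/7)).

1/1, 8/7, 57/50, 407/357

Using the convergent recurrence p_i = a_i*p_{i-1} + p_{i-2}, q_i = a_i*q_{i-1} + q_{i-2} with p_{-2}=0, p_{-1}=1, q_{-2}=1, q_{-1}=0:
  i=0: a_0=1, p_0 = 1*1 + 0 = 1, q_0 = 1*0 + 1 = 1.
  i=1: a_1=7, p_1 = 7*1 + 1 = 8, q_1 = 7*1 + 0 = 7.
  i=2: a_2=7, p_2 = 7*8 + 1 = 57, q_2 = 7*7 + 1 = 50.
  i=3: a_3=7, p_3 = 7*57 + 8 = 407, q_3 = 7*50 + 7 = 357.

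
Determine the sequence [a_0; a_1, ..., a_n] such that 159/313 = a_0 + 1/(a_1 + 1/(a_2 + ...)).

Run the Euclidean algorithm on 159 and 313; the successive quotients are the partial quotients a_0, a_1, ... (each step inverts the fractional part left over by the previous one):
  159 = 0*313 + 159, so a_0 = 0.
  313 = 1*159 + 154, so a_1 = 1.
  159 = 1*154 + 5, so a_2 = 1.
  154 = 30*5 + 4, so a_3 = 30.
  5 = 1*4 + 1, so a_4 = 1.
  4 = 4*1 + 0, so a_5 = 4.
The remainder reaches 0 after 6 divisions, so the expansion has 6 partial quotients, read off in order.

[0; 1, 1, 30, 1, 4]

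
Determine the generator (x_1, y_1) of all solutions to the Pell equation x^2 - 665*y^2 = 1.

(x, y) = (13719, 532)

First expand sqrt(665) as a continued fraction. With x_i = (sqrt(665) + m_i)/d_i and (m_0, d_0) = (0, 1): a_0 = floor(sqrt(665)) = 25, since 25^2 = 625 <= 665 < 676 = 26^2.
Iterate m_{i+1} = d_i*a_i - m_i, d_{i+1} = (665 - m_{i+1}^2)/d_i, a_{i+1} = floor((a_0 + m_{i+1})/d_{i+1}):
  m_1 = 1*25 - 0 = 25, d_1 = (665 - 25^2)/1 = 40/1 = 40, a_1 = floor((25 + 25)/40) = 1.
  m_2 = 40*1 - 25 = 15, d_2 = (665 - 15^2)/40 = 440/40 = 11, a_2 = floor((25 + 15)/11) = 3.
  m_3 = 11*3 - 15 = 18, d_3 = (665 - 18^2)/11 = 341/11 = 31, a_3 = floor((25 + 18)/31) = 1.
  m_4 = 31*1 - 18 = 13, d_4 = (665 - 13^2)/31 = 496/31 = 16, a_4 = floor((25 + 13)/16) = 2.
  m_5 = 16*2 - 13 = 19, d_5 = (665 - 19^2)/16 = 304/16 = 19, a_5 = floor((25 + 19)/19) = 2.
  m_6 = 19*2 - 19 = 19, d_6 = (665 - 19^2)/19 = 304/19 = 16, a_6 = floor((25 + 19)/16) = 2.
  m_7 = 16*2 - 19 = 13, d_7 = (665 - 13^2)/16 = 496/16 = 31, a_7 = floor((25 + 13)/31) = 1.
  m_8 = 31*1 - 13 = 18, d_8 = (665 - 18^2)/31 = 341/31 = 11, a_8 = floor((25 + 18)/11) = 3.
  m_9 = 11*3 - 18 = 15, d_9 = (665 - 15^2)/11 = 440/11 = 40, a_9 = floor((25 + 15)/40) = 1.
  m_10 = 40*1 - 15 = 25, d_10 = (665 - 25^2)/40 = 40/40 = 1, a_10 = floor((25 + 25)/1) = 50.
  m_11 = 1*50 - 25 = 25, d_11 = (665 - 25^2)/1 = 40/1 = 40: (m_11, d_11) = (m_1, d_1) = (25, 40), so from here the quotients repeat a_1, ..., a_10; the period length is 10.
So sqrt(665) = [25; (1, 3, 1, 2, 2, 2, 1, 3, 1, 50)] with period length k = 10.
k is even, so the fundamental solution of x^2 - 665y^2 = 1 is (p_{k-1}, q_{k-1}) = (p_9, q_9); compute convergents through index 9.
Convergents (p_i = a_i*p_{i-1} + p_{i-2}, q_i = a_i*q_{i-1} + q_{i-2} with p_{-2}=0, p_{-1}=1, q_{-2}=1, q_{-1}=0):
  i=0: a_0=25, p_0 = 25*1 + 0 = 25, q_0 = 25*0 + 1 = 1.
  i=1: a_1=1, p_1 = 1*25 + 1 = 26, q_1 = 1*1 + 0 = 1.
  i=2: a_2=3, p_2 = 3*26 + 25 = 103, q_2 = 3*1 + 1 = 4.
  i=3: a_3=1, p_3 = 1*103 + 26 = 129, q_3 = 1*4 + 1 = 5.
  i=4: a_4=2, p_4 = 2*129 + 103 = 361, q_4 = 2*5 + 4 = 14.
  i=5: a_5=2, p_5 = 2*361 + 129 = 851, q_5 = 2*14 + 5 = 33.
  i=6: a_6=2, p_6 = 2*851 + 361 = 2063, q_6 = 2*33 + 14 = 80.
  i=7: a_7=1, p_7 = 1*2063 + 851 = 2914, q_7 = 1*80 + 33 = 113.
  i=8: a_8=3, p_8 = 3*2914 + 2063 = 10805, q_8 = 3*113 + 80 = 419.
  i=9: a_9=1, p_9 = 1*10805 + 2914 = 13719, q_9 = 1*419 + 113 = 532.
Check: 13719^2 - 665*532^2 = 188210961 - 188210960 = 1, so (x, y) = (13719, 532) solves the equation, and by the theorem it is the least positive solution.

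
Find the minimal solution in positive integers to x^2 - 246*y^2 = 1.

(x, y) = (88805, 5662)

First expand sqrt(246) as a continued fraction. With x_i = (sqrt(246) + m_i)/d_i and (m_0, d_0) = (0, 1): a_0 = floor(sqrt(246)) = 15, since 15^2 = 225 <= 246 < 256 = 16^2.
Iterate m_{i+1} = d_i*a_i - m_i, d_{i+1} = (246 - m_{i+1}^2)/d_i, a_{i+1} = floor((a_0 + m_{i+1})/d_{i+1}):
  m_1 = 1*15 - 0 = 15, d_1 = (246 - 15^2)/1 = 21/1 = 21, a_1 = floor((15 + 15)/21) = 1.
  m_2 = 21*1 - 15 = 6, d_2 = (246 - 6^2)/21 = 210/21 = 10, a_2 = floor((15 + 6)/10) = 2.
  m_3 = 10*2 - 6 = 14, d_3 = (246 - 14^2)/10 = 50/10 = 5, a_3 = floor((15 + 14)/5) = 5.
  m_4 = 5*5 - 14 = 11, d_4 = (246 - 11^2)/5 = 125/5 = 25, a_4 = floor((15 + 11)/25) = 1.
  m_5 = 25*1 - 11 = 14, d_5 = (246 - 14^2)/25 = 50/25 = 2, a_5 = floor((15 + 14)/2) = 14.
  m_6 = 2*14 - 14 = 14, d_6 = (246 - 14^2)/2 = 50/2 = 25, a_6 = floor((15 + 14)/25) = 1.
  m_7 = 25*1 - 14 = 11, d_7 = (246 - 11^2)/25 = 125/25 = 5, a_7 = floor((15 + 11)/5) = 5.
  m_8 = 5*5 - 11 = 14, d_8 = (246 - 14^2)/5 = 50/5 = 10, a_8 = floor((15 + 14)/10) = 2.
  m_9 = 10*2 - 14 = 6, d_9 = (246 - 6^2)/10 = 210/10 = 21, a_9 = floor((15 + 6)/21) = 1.
  m_10 = 21*1 - 6 = 15, d_10 = (246 - 15^2)/21 = 21/21 = 1, a_10 = floor((15 + 15)/1) = 30.
  m_11 = 1*30 - 15 = 15, d_11 = (246 - 15^2)/1 = 21/1 = 21: (m_11, d_11) = (m_1, d_1) = (15, 21), so from here the quotients repeat a_1, ..., a_10; the period length is 10.
So sqrt(246) = [15; (1, 2, 5, 1, 14, 1, 5, 2, 1, 30)] with period length k = 10.
k is even, so the fundamental solution of x^2 - 246y^2 = 1 is (p_{k-1}, q_{k-1}) = (p_9, q_9); compute convergents through index 9.
Convergents (p_i = a_i*p_{i-1} + p_{i-2}, q_i = a_i*q_{i-1} + q_{i-2} with p_{-2}=0, p_{-1}=1, q_{-2}=1, q_{-1}=0):
  i=0: a_0=15, p_0 = 15*1 + 0 = 15, q_0 = 15*0 + 1 = 1.
  i=1: a_1=1, p_1 = 1*15 + 1 = 16, q_1 = 1*1 + 0 = 1.
  i=2: a_2=2, p_2 = 2*16 + 15 = 47, q_2 = 2*1 + 1 = 3.
  i=3: a_3=5, p_3 = 5*47 + 16 = 251, q_3 = 5*3 + 1 = 16.
  i=4: a_4=1, p_4 = 1*251 + 47 = 298, q_4 = 1*16 + 3 = 19.
  i=5: a_5=14, p_5 = 14*298 + 251 = 4423, q_5 = 14*19 + 16 = 282.
  i=6: a_6=1, p_6 = 1*4423 + 298 = 4721, q_6 = 1*282 + 19 = 301.
  i=7: a_7=5, p_7 = 5*4721 + 4423 = 28028, q_7 = 5*301 + 282 = 1787.
  i=8: a_8=2, p_8 = 2*28028 + 4721 = 60777, q_8 = 2*1787 + 301 = 3875.
  i=9: a_9=1, p_9 = 1*60777 + 28028 = 88805, q_9 = 1*3875 + 1787 = 5662.
Check: 88805^2 - 246*5662^2 = 7886328025 - 7886328024 = 1, so (x, y) = (88805, 5662) solves the equation, and by the theorem it is the least positive solution.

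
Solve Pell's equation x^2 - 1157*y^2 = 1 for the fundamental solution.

(x, y) = (2313, 68)

First expand sqrt(1157) as a continued fraction. With x_i = (sqrt(1157) + m_i)/d_i and (m_0, d_0) = (0, 1): a_0 = floor(sqrt(1157)) = 34, since 34^2 = 1156 <= 1157 < 1225 = 35^2.
Iterate m_{i+1} = d_i*a_i - m_i, d_{i+1} = (1157 - m_{i+1}^2)/d_i, a_{i+1} = floor((a_0 + m_{i+1})/d_{i+1}):
  m_1 = 1*34 - 0 = 34, d_1 = (1157 - 34^2)/1 = 1/1 = 1, a_1 = floor((34 + 34)/1) = 68.
  m_2 = 1*68 - 34 = 34, d_2 = (1157 - 34^2)/1 = 1/1 = 1: (m_2, d_2) = (m_1, d_1) = (34, 1), so from here the quotient a_1 repeats; the period length is 1.
So sqrt(1157) = [34; (68)] with period length k = 1.
k is odd, so (p_{k-1}, q_{k-1}) only solves x^2 - 1157y^2 = -1 and the fundamental solution of x^2 - 1157y^2 = 1 is (p_{2k-1}, q_{2k-1}) = (p_1, q_1); compute convergents through index 1, running through the period twice.
Convergents (p_i = a_i*p_{i-1} + p_{i-2}, q_i = a_i*q_{i-1} + q_{i-2} with p_{-2}=0, p_{-1}=1, q_{-2}=1, q_{-1}=0):
  i=0: a_0=34, p_0 = 34*1 + 0 = 34, q_0 = 34*0 + 1 = 1.
  i=1: a_1=68, p_1 = 68*34 + 1 = 2313, q_1 = 68*1 + 0 = 68.
Indeed p_0^2 - 1157*q_0^2 = 1156 - 1157 = -1, not +1.
Check: 2313^2 - 1157*68^2 = 5349969 - 5349968 = 1, so (x, y) = (2313, 68) solves the equation, and by the theorem it is the least positive solution.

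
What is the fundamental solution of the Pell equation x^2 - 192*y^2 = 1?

First expand sqrt(192) as a continued fraction. With x_i = (sqrt(192) + m_i)/d_i and (m_0, d_0) = (0, 1): a_0 = floor(sqrt(192)) = 13, since 13^2 = 169 <= 192 < 196 = 14^2.
Iterate m_{i+1} = d_i*a_i - m_i, d_{i+1} = (192 - m_{i+1}^2)/d_i, a_{i+1} = floor((a_0 + m_{i+1})/d_{i+1}):
  m_1 = 1*13 - 0 = 13, d_1 = (192 - 13^2)/1 = 23/1 = 23, a_1 = floor((13 + 13)/23) = 1.
  m_2 = 23*1 - 13 = 10, d_2 = (192 - 10^2)/23 = 92/23 = 4, a_2 = floor((13 + 10)/4) = 5.
  m_3 = 4*5 - 10 = 10, d_3 = (192 - 10^2)/4 = 92/4 = 23, a_3 = floor((13 + 10)/23) = 1.
  m_4 = 23*1 - 10 = 13, d_4 = (192 - 13^2)/23 = 23/23 = 1, a_4 = floor((13 + 13)/1) = 26.
  m_5 = 1*26 - 13 = 13, d_5 = (192 - 13^2)/1 = 23/1 = 23: (m_5, d_5) = (m_1, d_1) = (13, 23), so from here the quotients repeat a_1, ..., a_4; the period length is 4.
So sqrt(192) = [13; (1, 5, 1, 26)] with period length k = 4.
k is even, so the fundamental solution of x^2 - 192y^2 = 1 is (p_{k-1}, q_{k-1}) = (p_3, q_3); compute convergents through index 3.
Convergents (p_i = a_i*p_{i-1} + p_{i-2}, q_i = a_i*q_{i-1} + q_{i-2} with p_{-2}=0, p_{-1}=1, q_{-2}=1, q_{-1}=0):
  i=0: a_0=13, p_0 = 13*1 + 0 = 13, q_0 = 13*0 + 1 = 1.
  i=1: a_1=1, p_1 = 1*13 + 1 = 14, q_1 = 1*1 + 0 = 1.
  i=2: a_2=5, p_2 = 5*14 + 13 = 83, q_2 = 5*1 + 1 = 6.
  i=3: a_3=1, p_3 = 1*83 + 14 = 97, q_3 = 1*6 + 1 = 7.
Check: 97^2 - 192*7^2 = 9409 - 9408 = 1, so (x, y) = (97, 7) solves the equation, and by the theorem it is the least positive solution.

(x, y) = (97, 7)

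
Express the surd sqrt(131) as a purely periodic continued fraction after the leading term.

[11; (2, 4, 11, 4, 2, 22)]

Write x_i = (sqrt(131) + m_i)/d_i with (m_0, d_0) = (0, 1). a_0 = floor(sqrt(131)) = 11, since 11^2 = 121 <= 131 < 144 = 12^2.
Iterate m_{i+1} = d_i*a_i - m_i, d_{i+1} = (131 - m_{i+1}^2)/d_i, a_{i+1} = floor((a_0 + m_{i+1})/d_{i+1}):
  m_1 = 1*11 - 0 = 11, d_1 = (131 - 11^2)/1 = 10/1 = 10, a_1 = floor((11 + 11)/10) = 2.
  m_2 = 10*2 - 11 = 9, d_2 = (131 - 9^2)/10 = 50/10 = 5, a_2 = floor((11 + 9)/5) = 4.
  m_3 = 5*4 - 9 = 11, d_3 = (131 - 11^2)/5 = 10/5 = 2, a_3 = floor((11 + 11)/2) = 11.
  m_4 = 2*11 - 11 = 11, d_4 = (131 - 11^2)/2 = 10/2 = 5, a_4 = floor((11 + 11)/5) = 4.
  m_5 = 5*4 - 11 = 9, d_5 = (131 - 9^2)/5 = 50/5 = 10, a_5 = floor((11 + 9)/10) = 2.
  m_6 = 10*2 - 9 = 11, d_6 = (131 - 11^2)/10 = 10/10 = 1, a_6 = floor((11 + 11)/1) = 22.
  m_7 = 1*22 - 11 = 11, d_7 = (131 - 11^2)/1 = 10/1 = 10: (m_7, d_7) = (m_1, d_1) = (11, 10), so from here the quotients repeat a_1, ..., a_6; the period length is 6.
Hence the expansion of sqrt(131) is a_0 = 11 followed by the repeating block 2, 4, 11, 4, 2, 22 (period 6).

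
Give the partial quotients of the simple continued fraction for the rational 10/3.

Run the Euclidean algorithm on 10 and 3; the successive quotients are the partial quotients a_0, a_1, ... (each step inverts the fractional part left over by the previous one):
  10 = 3*3 + 1, so a_0 = 3.
  3 = 3*1 + 0, so a_1 = 3.
The remainder reaches 0 after 2 divisions, so the expansion has 2 partial quotients, read off in order.

[3; 3]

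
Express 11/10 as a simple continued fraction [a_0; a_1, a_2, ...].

[1; 10]

Run the Euclidean algorithm on 11 and 10; the successive quotients are the partial quotients a_0, a_1, ... (each step inverts the fractional part left over by the previous one):
  11 = 1*10 + 1, so a_0 = 1.
  10 = 10*1 + 0, so a_1 = 10.
The remainder reaches 0 after 2 divisions, so the expansion has 2 partial quotients, read off in order.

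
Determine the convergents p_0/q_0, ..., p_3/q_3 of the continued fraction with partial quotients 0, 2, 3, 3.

Using the convergent recurrence p_i = a_i*p_{i-1} + p_{i-2}, q_i = a_i*q_{i-1} + q_{i-2} with p_{-2}=0, p_{-1}=1, q_{-2}=1, q_{-1}=0:
  i=0: a_0=0, p_0 = 0*1 + 0 = 0, q_0 = 0*0 + 1 = 1.
  i=1: a_1=2, p_1 = 2*0 + 1 = 1, q_1 = 2*1 + 0 = 2.
  i=2: a_2=3, p_2 = 3*1 + 0 = 3, q_2 = 3*2 + 1 = 7.
  i=3: a_3=3, p_3 = 3*3 + 1 = 10, q_3 = 3*7 + 2 = 23.

0/1, 1/2, 3/7, 10/23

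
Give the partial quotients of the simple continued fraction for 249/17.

Run the Euclidean algorithm on 249 and 17; the successive quotients are the partial quotients a_0, a_1, ... (each step inverts the fractional part left over by the previous one):
  249 = 14*17 + 11, so a_0 = 14.
  17 = 1*11 + 6, so a_1 = 1.
  11 = 1*6 + 5, so a_2 = 1.
  6 = 1*5 + 1, so a_3 = 1.
  5 = 5*1 + 0, so a_4 = 5.
The remainder reaches 0 after 5 divisions, so the expansion has 5 partial quotients, read off in order.

[14; 1, 1, 1, 5]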